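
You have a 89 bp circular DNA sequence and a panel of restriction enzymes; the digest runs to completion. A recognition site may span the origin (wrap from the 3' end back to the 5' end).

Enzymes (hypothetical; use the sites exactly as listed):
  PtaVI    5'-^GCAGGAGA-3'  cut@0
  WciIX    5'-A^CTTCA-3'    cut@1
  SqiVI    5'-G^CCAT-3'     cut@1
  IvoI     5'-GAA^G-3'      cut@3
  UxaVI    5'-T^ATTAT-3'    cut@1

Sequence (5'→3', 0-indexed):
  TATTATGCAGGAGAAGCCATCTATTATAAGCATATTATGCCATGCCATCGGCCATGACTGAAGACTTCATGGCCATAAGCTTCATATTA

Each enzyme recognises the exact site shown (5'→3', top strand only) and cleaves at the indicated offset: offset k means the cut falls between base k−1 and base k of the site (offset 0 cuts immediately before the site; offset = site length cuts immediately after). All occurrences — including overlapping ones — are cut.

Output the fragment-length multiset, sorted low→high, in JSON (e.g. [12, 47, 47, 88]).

[1,2,5,5,5,6,6,7,8,9,11,11,13]

Scan for sites:
  PtaVI GCAGGAGA/0: at [6] ⇒ [6]
  WciIX ACTTCA/1: at [63] ⇒ [64]
  SqiVI GCCAT/1: at [15, 38, 43, 50, 71] ⇒ [16, 39, 44, 51, 72]
  IvoI GAAG/3: at [12, 59] ⇒ [15, 62]
  UxaVI TATTAT/1: at [0, 21, 32, 84] ⇒ [1, 22, 33, 85]

All cut coordinates (distinct, sorted): [1, 6, 15, 16, 22, 33, 39, 44, 51, 62, 64, 72, 85]

Fragment lengths:
  1→6: 5 bp
  6→15: 9 bp
  15→16: 1 bp
  16→22: 6 bp
  22→33: 11 bp
  33→39: 6 bp
  39→44: 5 bp
  44→51: 7 bp
  51→62: 11 bp
  62→64: 2 bp
  64→72: 8 bp
  72→85: 13 bp
  85→1 (wrap): 89-85+1 = 5 bp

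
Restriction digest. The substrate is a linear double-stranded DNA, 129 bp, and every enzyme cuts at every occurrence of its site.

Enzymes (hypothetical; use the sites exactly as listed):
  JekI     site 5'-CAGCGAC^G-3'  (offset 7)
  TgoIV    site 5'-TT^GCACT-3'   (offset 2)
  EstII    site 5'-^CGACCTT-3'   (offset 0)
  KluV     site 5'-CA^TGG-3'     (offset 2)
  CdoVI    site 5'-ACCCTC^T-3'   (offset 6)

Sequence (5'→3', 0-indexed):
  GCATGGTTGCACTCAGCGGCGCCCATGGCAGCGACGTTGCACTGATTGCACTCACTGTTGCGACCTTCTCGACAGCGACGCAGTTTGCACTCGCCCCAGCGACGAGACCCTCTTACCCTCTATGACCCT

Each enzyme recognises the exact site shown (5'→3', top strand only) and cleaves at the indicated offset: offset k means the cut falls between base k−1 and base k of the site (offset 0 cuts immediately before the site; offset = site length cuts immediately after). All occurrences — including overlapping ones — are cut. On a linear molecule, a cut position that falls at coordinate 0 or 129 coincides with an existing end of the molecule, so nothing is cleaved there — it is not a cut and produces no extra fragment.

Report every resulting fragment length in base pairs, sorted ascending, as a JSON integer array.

[3,3,5,7,8,9,9,9,10,13,17,17,19]

Scan for sites:
  JekI (CAGCGACG, off=7): starts [28, 72, 96] → cuts [35, 79, 103]
  TgoIV (TTGCACT, off=2): starts [6, 36, 45, 84] → cuts [8, 38, 47, 86]
  EstII (CGACCTT, off=0): starts [60] → cuts [60]
  KluV (CATGG, off=2): starts [1, 23] → cuts [3, 25]
  CdoVI (ACCCTCT, off=6): starts [106, 114] → cuts [112, 120]

All cut coordinates (distinct, sorted): [3, 8, 25, 35, 38, 47, 60, 79, 86, 103, 112, 120]

Fragments:
  [0,3): 3 bp
  [3,8): 5 bp
  [8,25): 17 bp
  [25,35): 10 bp
  [35,38): 3 bp
  [38,47): 9 bp
  [47,60): 13 bp
  [60,79): 19 bp
  [79,86): 7 bp
  [86,103): 17 bp
  [103,112): 9 bp
  [112,120): 8 bp
  [120,129): 9 bp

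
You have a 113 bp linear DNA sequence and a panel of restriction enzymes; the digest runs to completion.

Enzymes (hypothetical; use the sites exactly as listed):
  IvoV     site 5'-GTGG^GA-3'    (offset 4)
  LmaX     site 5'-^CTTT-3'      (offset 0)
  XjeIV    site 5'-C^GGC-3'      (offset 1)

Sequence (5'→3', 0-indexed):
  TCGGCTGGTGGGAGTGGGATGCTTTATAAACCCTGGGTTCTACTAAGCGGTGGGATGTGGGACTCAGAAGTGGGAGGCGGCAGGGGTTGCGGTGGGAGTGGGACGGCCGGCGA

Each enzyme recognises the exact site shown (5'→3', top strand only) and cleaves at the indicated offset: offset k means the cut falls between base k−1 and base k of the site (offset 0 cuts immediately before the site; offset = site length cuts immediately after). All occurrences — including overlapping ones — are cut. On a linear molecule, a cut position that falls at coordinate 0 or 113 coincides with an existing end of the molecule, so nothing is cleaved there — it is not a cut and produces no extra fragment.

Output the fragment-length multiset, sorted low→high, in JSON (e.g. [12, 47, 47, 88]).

Site scan:
  IvoV GTGGGA/4: at [7, 13, 49, 56, 69, 91, 97] ⇒ [11, 17, 53, 60, 73, 95, 101]
  LmaX CTTT/0: at [21] ⇒ [21]
  XjeIV CGGC/1: at [1, 77, 103, 107] ⇒ [2, 78, 104, 108]

Pooled cuts: [2, 11, 17, 21, 53, 60, 73, 78, 95, 101, 104, 108]

Fragment lengths:
  [0,2): 2 bp
  [2,11): 9 bp
  [11,17): 6 bp
  [17,21): 4 bp
  [21,53): 32 bp
  [53,60): 7 bp
  [60,73): 13 bp
  [73,78): 5 bp
  [78,95): 17 bp
  [95,101): 6 bp
  [101,104): 3 bp
  [104,108): 4 bp
  [108,113): 5 bp

[2,3,4,4,5,5,6,6,7,9,13,17,32]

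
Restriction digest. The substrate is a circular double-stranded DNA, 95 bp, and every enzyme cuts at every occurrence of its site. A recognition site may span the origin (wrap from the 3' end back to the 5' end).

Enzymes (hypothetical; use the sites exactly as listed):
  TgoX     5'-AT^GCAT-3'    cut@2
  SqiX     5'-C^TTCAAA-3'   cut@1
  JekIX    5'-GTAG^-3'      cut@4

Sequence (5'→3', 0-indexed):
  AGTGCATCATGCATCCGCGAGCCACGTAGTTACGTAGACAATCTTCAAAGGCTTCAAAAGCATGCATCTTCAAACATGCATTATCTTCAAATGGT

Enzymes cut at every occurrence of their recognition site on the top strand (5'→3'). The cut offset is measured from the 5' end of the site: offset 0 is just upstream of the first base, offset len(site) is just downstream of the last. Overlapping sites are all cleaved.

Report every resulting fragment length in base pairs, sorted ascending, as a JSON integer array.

Site scan:
  TgoX ATGCAT/2: at [8, 61, 75] ⇒ [10, 63, 77]
  SqiX CTTCAAA/1: at [42, 51, 67, 84] ⇒ [43, 52, 68, 85]
  JekIX GTAG/4: at [25, 33, 93] ⇒ [2, 29, 37]

Pooled cuts: [2, 10, 29, 37, 43, 52, 63, 68, 77, 85]

Fragments:
  2→10: 8 bp
  10→29: 19 bp
  29→37: 8 bp
  37→43: 6 bp
  43→52: 9 bp
  52→63: 11 bp
  63→68: 5 bp
  68→77: 9 bp
  77→85: 8 bp
  85→2 (wrap): 95-85+2 = 12 bp

[5,6,8,8,8,9,9,11,12,19]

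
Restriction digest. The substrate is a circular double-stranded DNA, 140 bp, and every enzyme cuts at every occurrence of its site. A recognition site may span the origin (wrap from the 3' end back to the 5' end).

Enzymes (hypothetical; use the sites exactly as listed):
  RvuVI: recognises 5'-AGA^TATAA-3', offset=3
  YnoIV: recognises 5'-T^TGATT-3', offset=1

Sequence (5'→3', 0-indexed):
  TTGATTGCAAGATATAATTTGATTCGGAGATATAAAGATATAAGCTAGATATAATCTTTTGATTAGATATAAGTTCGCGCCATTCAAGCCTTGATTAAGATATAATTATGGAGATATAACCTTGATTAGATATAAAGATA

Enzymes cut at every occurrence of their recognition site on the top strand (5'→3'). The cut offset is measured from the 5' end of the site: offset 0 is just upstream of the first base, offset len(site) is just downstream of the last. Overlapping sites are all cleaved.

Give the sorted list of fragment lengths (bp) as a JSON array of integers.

[7,8,8,8,8,9,10,11,11,11,11,14,24]

Scan for sites:
  RvuVI (AGATATAA, off=3): starts [9, 27, 35, 46, 64, 97, 111, 127] → cuts [12, 30, 38, 49, 67, 100, 114, 130]
  YnoIV (TTGATT, off=1): starts [0, 18, 58, 90, 121] → cuts [1, 19, 59, 91, 122]

All cut coordinates (distinct, sorted): [1, 12, 19, 30, 38, 49, 59, 67, 91, 100, 114, 122, 130]

Fragments:
  1→12: 11 bp
  12→19: 7 bp
  19→30: 11 bp
  30→38: 8 bp
  38→49: 11 bp
  49→59: 10 bp
  59→67: 8 bp
  67→91: 24 bp
  91→100: 9 bp
  100→114: 14 bp
  114→122: 8 bp
  122→130: 8 bp
  130→1 (wrap): 140-130+1 = 11 bp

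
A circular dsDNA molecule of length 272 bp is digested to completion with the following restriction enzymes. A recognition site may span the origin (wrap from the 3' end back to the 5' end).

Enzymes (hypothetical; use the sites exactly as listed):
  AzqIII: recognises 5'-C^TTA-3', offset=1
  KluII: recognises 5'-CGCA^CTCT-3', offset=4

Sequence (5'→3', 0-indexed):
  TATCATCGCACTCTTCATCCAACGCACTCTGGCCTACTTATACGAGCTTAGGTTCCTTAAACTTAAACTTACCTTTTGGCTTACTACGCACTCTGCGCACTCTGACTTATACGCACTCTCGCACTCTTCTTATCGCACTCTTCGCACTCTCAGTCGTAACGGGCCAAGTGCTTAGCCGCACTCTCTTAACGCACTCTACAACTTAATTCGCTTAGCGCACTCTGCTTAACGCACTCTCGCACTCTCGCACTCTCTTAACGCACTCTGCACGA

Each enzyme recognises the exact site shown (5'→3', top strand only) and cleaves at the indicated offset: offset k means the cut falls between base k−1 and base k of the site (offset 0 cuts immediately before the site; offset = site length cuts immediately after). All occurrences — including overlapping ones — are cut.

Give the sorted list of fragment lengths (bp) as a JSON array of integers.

[5,5,6,6,6,6,7,8,8,8,8,8,8,8,8,9,9,9,9,9,9,9,10,10,11,12,16,20,25]

Site scan:
  AzqIII (CTTA, off=1): starts [36, 46, 55, 61, 67, 79, 105, 128, 170, 184, 201, 210, 224, 253] → cuts [37, 47, 56, 62, 68, 80, 106, 129, 171, 185, 202, 211, 225, 254]
  KluII (CGCACTCT, off=4): starts [6, 22, 86, 95, 111, 119, 133, 142, 176, 189, 215, 229, 237, 245, 258] → cuts [10, 26, 90, 99, 115, 123, 137, 146, 180, 193, 219, 233, 241, 249, 262]

All cut coordinates (distinct, sorted): [10, 26, 37, 47, 56, 62, 68, 80, 90, 99, 106, 115, 123, 129, 137, 146, 171, 180, 185, 193, 202, 211, 219, 225, 233, 241, 249, 254, 262]

Fragment lengths:
  10→26: 16 bp
  26→37: 11 bp
  37→47: 10 bp
  47→56: 9 bp
  56→62: 6 bp
  62→68: 6 bp
  68→80: 12 bp
  80→90: 10 bp
  90→99: 9 bp
  99→106: 7 bp
  106→115: 9 bp
  115→123: 8 bp
  123→129: 6 bp
  129→137: 8 bp
  137→146: 9 bp
  146→171: 25 bp
  171→180: 9 bp
  180→185: 5 bp
  185→193: 8 bp
  193→202: 9 bp
  202→211: 9 bp
  211→219: 8 bp
  219→225: 6 bp
  225→233: 8 bp
  233→241: 8 bp
  241→249: 8 bp
  249→254: 5 bp
  254→262: 8 bp
  262→10 (wrap): 272-262+10 = 20 bp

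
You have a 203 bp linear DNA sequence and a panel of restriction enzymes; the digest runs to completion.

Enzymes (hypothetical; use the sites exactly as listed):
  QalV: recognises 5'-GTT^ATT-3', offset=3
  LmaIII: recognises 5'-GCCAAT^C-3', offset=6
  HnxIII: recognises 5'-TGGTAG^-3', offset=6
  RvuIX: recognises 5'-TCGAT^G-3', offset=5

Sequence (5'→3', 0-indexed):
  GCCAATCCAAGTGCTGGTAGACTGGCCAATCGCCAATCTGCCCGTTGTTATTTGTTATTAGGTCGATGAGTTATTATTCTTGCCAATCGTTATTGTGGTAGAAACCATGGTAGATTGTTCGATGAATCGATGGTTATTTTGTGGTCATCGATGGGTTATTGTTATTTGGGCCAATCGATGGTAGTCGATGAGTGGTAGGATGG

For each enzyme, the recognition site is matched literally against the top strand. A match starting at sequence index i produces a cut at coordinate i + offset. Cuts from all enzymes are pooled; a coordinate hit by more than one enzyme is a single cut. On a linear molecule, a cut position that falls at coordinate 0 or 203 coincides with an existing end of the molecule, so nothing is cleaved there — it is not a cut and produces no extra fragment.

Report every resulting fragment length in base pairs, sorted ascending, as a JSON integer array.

Scan for sites:
  QalV (GTTATT, off=3): starts [46, 53, 69, 88, 132, 154, 160] → cuts [49, 56, 72, 91, 135, 157, 163]
  LmaIII (GCCAATC, off=6): starts [0, 24, 31, 81, 169] → cuts [6, 30, 37, 87, 175]
  HnxIII (TGGTAG, off=6): starts [14, 95, 107, 178, 192] → cuts [20, 101, 113, 184, 198]
  RvuIX (TCGATG, off=5): starts [62, 118, 126, 147, 174, 184] → cuts [67, 123, 131, 152, 179, 189]

Pooled cuts: [6, 20, 30, 37, 49, 56, 67, 72, 87, 91, 101, 113, 123, 131, 135, 152, 157, 163, 175, 179, 184, 189, 198]

Fragment lengths:
  [0,6): 6 bp
  [6,20): 14 bp
  [20,30): 10 bp
  [30,37): 7 bp
  [37,49): 12 bp
  [49,56): 7 bp
  [56,67): 11 bp
  [67,72): 5 bp
  [72,87): 15 bp
  [87,91): 4 bp
  [91,101): 10 bp
  [101,113): 12 bp
  [113,123): 10 bp
  [123,131): 8 bp
  [131,135): 4 bp
  [135,152): 17 bp
  [152,157): 5 bp
  [157,163): 6 bp
  [163,175): 12 bp
  [175,179): 4 bp
  [179,184): 5 bp
  [184,189): 5 bp
  [189,198): 9 bp
  [198,203): 5 bp

[4,4,4,5,5,5,5,5,6,6,7,7,8,9,10,10,10,11,12,12,12,14,15,17]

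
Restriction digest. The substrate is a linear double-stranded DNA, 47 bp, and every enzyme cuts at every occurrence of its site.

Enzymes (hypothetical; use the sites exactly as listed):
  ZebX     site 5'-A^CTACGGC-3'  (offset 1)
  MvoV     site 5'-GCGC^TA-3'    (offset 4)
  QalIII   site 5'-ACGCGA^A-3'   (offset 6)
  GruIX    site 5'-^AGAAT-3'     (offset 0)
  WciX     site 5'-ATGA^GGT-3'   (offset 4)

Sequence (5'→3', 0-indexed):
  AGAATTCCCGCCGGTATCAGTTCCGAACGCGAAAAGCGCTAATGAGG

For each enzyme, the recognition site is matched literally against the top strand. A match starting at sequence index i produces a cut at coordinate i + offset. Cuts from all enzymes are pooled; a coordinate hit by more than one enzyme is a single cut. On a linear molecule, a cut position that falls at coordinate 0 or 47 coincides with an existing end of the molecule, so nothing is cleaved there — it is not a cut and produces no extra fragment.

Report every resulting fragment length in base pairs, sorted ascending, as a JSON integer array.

[7,8,32]

Scan for sites:
  ZebX (ACTACGGC, off=1): no sites
  MvoV GCGCTA/4: at [35] ⇒ [39]
  QalIII ACGCGAA/6: at [26] ⇒ [32]
  GruIX AGAAT/0: at [0] ⇒ [] (position 0 is a terminus of the linear molecule — no cut)
  WciX (ATGAGGT, off=4): no sites

All cut coordinates (distinct, sorted): [32, 39]

Fragments:
  [0,32): 32 bp
  [32,39): 7 bp
  [39,47): 8 bp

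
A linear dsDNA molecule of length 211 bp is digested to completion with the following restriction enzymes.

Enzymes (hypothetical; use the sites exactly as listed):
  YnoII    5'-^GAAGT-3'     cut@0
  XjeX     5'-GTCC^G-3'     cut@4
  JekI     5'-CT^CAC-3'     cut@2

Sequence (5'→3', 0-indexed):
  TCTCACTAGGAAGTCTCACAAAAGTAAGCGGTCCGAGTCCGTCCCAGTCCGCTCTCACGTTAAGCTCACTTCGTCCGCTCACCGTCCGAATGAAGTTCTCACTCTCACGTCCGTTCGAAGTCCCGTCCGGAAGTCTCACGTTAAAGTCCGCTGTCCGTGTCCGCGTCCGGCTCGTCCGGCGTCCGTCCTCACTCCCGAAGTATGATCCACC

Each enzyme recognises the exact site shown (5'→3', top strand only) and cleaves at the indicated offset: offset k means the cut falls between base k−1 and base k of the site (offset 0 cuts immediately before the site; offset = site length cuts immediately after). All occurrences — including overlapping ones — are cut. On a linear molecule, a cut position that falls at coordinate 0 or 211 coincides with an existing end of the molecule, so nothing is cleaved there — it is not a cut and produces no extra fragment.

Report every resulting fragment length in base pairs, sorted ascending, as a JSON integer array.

[1,3,3,4,4,5,5,6,6,6,6,6,7,7,7,7,7,7,8,8,9,10,10,11,12,13,15,18]

Per-enzyme occurrences:
  YnoII (GAAGT, off=0): starts [9, 91, 116, 129, 196] → cuts [9, 91, 116, 129, 196]
  XjeX (GTCCG, off=4): starts [30, 36, 46, 72, 83, 108, 124, 145, 152, 158, 164, 173, 180] → cuts [34, 40, 50, 76, 87, 112, 128, 149, 156, 162, 168, 177, 184]
  JekI (CTCAC, off=2): starts [1, 14, 53, 64, 77, 97, 103, 134, 187] → cuts [3, 16, 55, 66, 79, 99, 105, 136, 189]

All cut coordinates (distinct, sorted): [3, 9, 16, 34, 40, 50, 55, 66, 76, 79, 87, 91, 99, 105, 112, 116, 128, 129, 136, 149, 156, 162, 168, 177, 184, 189, 196]

Fragment lengths:
  [0,3): 3 bp
  [3,9): 6 bp
  [9,16): 7 bp
  [16,34): 18 bp
  [34,40): 6 bp
  [40,50): 10 bp
  [50,55): 5 bp
  [55,66): 11 bp
  [66,76): 10 bp
  [76,79): 3 bp
  [79,87): 8 bp
  [87,91): 4 bp
  [91,99): 8 bp
  [99,105): 6 bp
  [105,112): 7 bp
  [112,116): 4 bp
  [116,128): 12 bp
  [128,129): 1 bp
  [129,136): 7 bp
  [136,149): 13 bp
  [149,156): 7 bp
  [156,162): 6 bp
  [162,168): 6 bp
  [168,177): 9 bp
  [177,184): 7 bp
  [184,189): 5 bp
  [189,196): 7 bp
  [196,211): 15 bp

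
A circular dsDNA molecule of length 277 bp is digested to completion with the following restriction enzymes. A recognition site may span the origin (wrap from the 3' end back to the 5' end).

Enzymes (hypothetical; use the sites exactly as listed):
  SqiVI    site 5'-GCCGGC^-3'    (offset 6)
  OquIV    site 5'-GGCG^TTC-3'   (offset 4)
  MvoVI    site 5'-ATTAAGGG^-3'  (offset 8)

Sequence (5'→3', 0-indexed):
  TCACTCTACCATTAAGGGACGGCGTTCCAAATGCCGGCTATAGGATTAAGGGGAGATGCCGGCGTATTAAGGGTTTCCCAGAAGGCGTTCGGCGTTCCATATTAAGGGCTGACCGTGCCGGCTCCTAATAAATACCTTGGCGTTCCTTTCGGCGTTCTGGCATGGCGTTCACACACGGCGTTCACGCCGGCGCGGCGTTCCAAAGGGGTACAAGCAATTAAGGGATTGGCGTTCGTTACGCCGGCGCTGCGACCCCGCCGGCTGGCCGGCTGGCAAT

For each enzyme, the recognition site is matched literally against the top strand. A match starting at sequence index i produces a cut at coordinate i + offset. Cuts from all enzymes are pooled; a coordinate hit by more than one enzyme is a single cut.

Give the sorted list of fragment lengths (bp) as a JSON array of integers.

[6,6,7,7,8,10,11,11,12,13,13,14,14,14,14,14,14,17,20,25,27]

Scan for sites:
  SqiVI GCCGGC/6: at [32, 57, 116, 185, 239, 256, 264] ⇒ [38, 63, 122, 191, 245, 262, 270]
  OquIV GGCGTTC/4: at [20, 83, 90, 138, 150, 163, 176, 193, 227] ⇒ [24, 87, 94, 142, 154, 167, 180, 197, 231]
  MvoVI ATTAAGGG/8: at [10, 44, 65, 100, 216] ⇒ [18, 52, 73, 108, 224]

All cut coordinates (distinct, sorted): [18, 24, 38, 52, 63, 73, 87, 94, 108, 122, 142, 154, 167, 180, 191, 197, 224, 231, 245, 262, 270]

Fragments:
  18→24: 6 bp
  24→38: 14 bp
  38→52: 14 bp
  52→63: 11 bp
  63→73: 10 bp
  73→87: 14 bp
  87→94: 7 bp
  94→108: 14 bp
  108→122: 14 bp
  122→142: 20 bp
  142→154: 12 bp
  154→167: 13 bp
  167→180: 13 bp
  180→191: 11 bp
  191→197: 6 bp
  197→224: 27 bp
  224→231: 7 bp
  231→245: 14 bp
  245→262: 17 bp
  262→270: 8 bp
  270→18 (wrap): 277-270+18 = 25 bp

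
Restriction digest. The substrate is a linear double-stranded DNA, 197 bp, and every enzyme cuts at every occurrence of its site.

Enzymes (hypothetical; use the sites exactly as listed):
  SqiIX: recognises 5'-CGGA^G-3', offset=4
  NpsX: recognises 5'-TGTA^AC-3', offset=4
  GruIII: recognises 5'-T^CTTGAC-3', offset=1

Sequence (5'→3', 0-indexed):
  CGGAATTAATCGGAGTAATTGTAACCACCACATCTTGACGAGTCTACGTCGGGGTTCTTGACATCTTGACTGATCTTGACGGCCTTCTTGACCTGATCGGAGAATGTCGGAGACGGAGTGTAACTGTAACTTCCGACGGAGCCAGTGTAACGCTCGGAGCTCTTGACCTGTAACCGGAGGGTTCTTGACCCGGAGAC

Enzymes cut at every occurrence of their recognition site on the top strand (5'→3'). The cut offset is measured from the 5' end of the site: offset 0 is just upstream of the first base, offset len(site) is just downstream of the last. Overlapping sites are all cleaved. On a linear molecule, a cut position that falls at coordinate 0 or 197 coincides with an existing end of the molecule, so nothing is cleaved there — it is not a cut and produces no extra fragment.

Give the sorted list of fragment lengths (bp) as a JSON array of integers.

[3,3,5,5,6,6,6,8,9,9,9,10,10,10,11,11,12,12,14,15,23]

Scan for sites:
  SqiIX (CGGAG, off=4): starts [10, 97, 107, 113, 136, 154, 174, 190] → cuts [14, 101, 111, 117, 140, 158, 178, 194]
  NpsX (TGTAAC, off=4): starts [19, 118, 124, 145, 168] → cuts [23, 122, 128, 149, 172]
  GruIII (TCTTGAC, off=1): starts [32, 55, 63, 73, 85, 160, 182] → cuts [33, 56, 64, 74, 86, 161, 183]

All cut coordinates (distinct, sorted): [14, 23, 33, 56, 64, 74, 86, 101, 111, 117, 122, 128, 140, 149, 158, 161, 172, 178, 183, 194]

Fragment lengths:
  [0,14): 14 bp
  [14,23): 9 bp
  [23,33): 10 bp
  [33,56): 23 bp
  [56,64): 8 bp
  [64,74): 10 bp
  [74,86): 12 bp
  [86,101): 15 bp
  [101,111): 10 bp
  [111,117): 6 bp
  [117,122): 5 bp
  [122,128): 6 bp
  [128,140): 12 bp
  [140,149): 9 bp
  [149,158): 9 bp
  [158,161): 3 bp
  [161,172): 11 bp
  [172,178): 6 bp
  [178,183): 5 bp
  [183,194): 11 bp
  [194,197): 3 bp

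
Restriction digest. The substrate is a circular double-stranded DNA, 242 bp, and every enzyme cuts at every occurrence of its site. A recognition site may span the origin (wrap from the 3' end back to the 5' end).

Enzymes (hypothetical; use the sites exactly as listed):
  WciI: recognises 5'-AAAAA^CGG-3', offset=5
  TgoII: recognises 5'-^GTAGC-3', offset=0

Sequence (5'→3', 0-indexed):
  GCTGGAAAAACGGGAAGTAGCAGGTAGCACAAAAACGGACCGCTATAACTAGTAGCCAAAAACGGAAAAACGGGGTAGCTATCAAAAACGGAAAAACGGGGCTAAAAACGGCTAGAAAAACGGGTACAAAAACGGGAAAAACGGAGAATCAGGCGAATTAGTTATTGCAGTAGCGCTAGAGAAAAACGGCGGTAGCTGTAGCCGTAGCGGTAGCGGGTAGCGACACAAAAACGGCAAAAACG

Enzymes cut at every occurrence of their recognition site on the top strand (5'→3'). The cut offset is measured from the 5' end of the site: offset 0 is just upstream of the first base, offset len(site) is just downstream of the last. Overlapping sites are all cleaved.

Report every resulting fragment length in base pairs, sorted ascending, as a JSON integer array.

Scan for sites:
  WciI (AAAAACGG, off=5): starts [5, 30, 57, 65, 83, 91, 103, 115, 127, 136, 181, 226, 235] → cuts [10, 35, 62, 70, 88, 96, 108, 120, 132, 141, 186, 231, 240]
  TgoII (GTAGC, off=0): starts [16, 23, 51, 74, 169, 191, 197, 203, 209, 216] → cuts [16, 23, 51, 74, 169, 191, 197, 203, 209, 216]

All cut coordinates (distinct, sorted): [10, 16, 23, 35, 51, 62, 70, 74, 88, 96, 108, 120, 132, 141, 169, 186, 191, 197, 203, 209, 216, 231, 240]

Fragment lengths:
  10→16: 6 bp
  16→23: 7 bp
  23→35: 12 bp
  35→51: 16 bp
  51→62: 11 bp
  62→70: 8 bp
  70→74: 4 bp
  74→88: 14 bp
  88→96: 8 bp
  96→108: 12 bp
  108→120: 12 bp
  120→132: 12 bp
  132→141: 9 bp
  141→169: 28 bp
  169→186: 17 bp
  186→191: 5 bp
  191→197: 6 bp
  197→203: 6 bp
  203→209: 6 bp
  209→216: 7 bp
  216→231: 15 bp
  231→240: 9 bp
  240→10 (wrap): 242-240+10 = 12 bp

[4,5,6,6,6,6,7,7,8,8,9,9,11,12,12,12,12,12,14,15,16,17,28]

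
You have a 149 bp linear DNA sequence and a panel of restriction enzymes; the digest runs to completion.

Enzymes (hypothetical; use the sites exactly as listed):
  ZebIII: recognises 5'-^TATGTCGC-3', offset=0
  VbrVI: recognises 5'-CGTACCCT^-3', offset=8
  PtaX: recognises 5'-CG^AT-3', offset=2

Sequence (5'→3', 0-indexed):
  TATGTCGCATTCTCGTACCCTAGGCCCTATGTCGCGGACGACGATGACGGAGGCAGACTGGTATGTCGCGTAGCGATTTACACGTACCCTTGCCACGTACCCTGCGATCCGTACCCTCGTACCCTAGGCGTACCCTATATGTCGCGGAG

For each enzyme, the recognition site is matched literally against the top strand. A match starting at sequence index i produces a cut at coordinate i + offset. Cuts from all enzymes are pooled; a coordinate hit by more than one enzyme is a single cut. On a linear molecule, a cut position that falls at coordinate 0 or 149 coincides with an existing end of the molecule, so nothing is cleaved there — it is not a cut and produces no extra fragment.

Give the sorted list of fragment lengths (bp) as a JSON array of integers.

[1,3,6,8,11,11,12,13,14,15,16,18,21]

Site scan:
  ZebIII TATGTCGC/0: at [0, 27, 61, 137] ⇒ [27, 61, 137] (position 0 is a terminus of the linear molecule — no cut)
  VbrVI CGTACCCT/8: at [13, 82, 95, 109, 117, 128] ⇒ [21, 90, 103, 117, 125, 136]
  PtaX CGAT/2: at [41, 73, 104] ⇒ [43, 75, 106]

Pooled cuts: [21, 27, 43, 61, 75, 90, 103, 106, 117, 125, 136, 137]

Fragment lengths:
  [0,21): 21 bp
  [21,27): 6 bp
  [27,43): 16 bp
  [43,61): 18 bp
  [61,75): 14 bp
  [75,90): 15 bp
  [90,103): 13 bp
  [103,106): 3 bp
  [106,117): 11 bp
  [117,125): 8 bp
  [125,136): 11 bp
  [136,137): 1 bp
  [137,149): 12 bp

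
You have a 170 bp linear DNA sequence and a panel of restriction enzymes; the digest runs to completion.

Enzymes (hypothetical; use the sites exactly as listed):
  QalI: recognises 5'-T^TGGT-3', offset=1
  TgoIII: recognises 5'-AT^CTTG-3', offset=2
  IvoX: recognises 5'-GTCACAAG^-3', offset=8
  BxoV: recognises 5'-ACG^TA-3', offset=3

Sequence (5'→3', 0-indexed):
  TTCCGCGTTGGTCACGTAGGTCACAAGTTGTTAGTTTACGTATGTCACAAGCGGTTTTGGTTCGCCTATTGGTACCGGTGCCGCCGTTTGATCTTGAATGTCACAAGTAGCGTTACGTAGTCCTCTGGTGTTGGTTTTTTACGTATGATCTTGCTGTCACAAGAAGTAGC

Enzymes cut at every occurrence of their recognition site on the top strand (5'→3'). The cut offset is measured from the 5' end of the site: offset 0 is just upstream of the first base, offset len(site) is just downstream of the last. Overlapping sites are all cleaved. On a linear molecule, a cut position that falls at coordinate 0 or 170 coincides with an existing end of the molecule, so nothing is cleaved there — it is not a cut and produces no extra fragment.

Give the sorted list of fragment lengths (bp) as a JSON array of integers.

Site scan:
  QalI TTGGT/1: at [7, 56, 68, 130] ⇒ [8, 57, 69, 131]
  TgoIII ATCTTG/2: at [90, 147] ⇒ [92, 149]
  IvoX GTCACAAG/8: at [19, 43, 99, 155] ⇒ [27, 51, 107, 163]
  BxoV ACGTA/3: at [13, 37, 114, 140] ⇒ [16, 40, 117, 143]

Pooled cuts: [8, 16, 27, 40, 51, 57, 69, 92, 107, 117, 131, 143, 149, 163]

Fragments:
  [0,8): 8 bp
  [8,16): 8 bp
  [16,27): 11 bp
  [27,40): 13 bp
  [40,51): 11 bp
  [51,57): 6 bp
  [57,69): 12 bp
  [69,92): 23 bp
  [92,107): 15 bp
  [107,117): 10 bp
  [117,131): 14 bp
  [131,143): 12 bp
  [143,149): 6 bp
  [149,163): 14 bp
  [163,170): 7 bp

[6,6,7,8,8,10,11,11,12,12,13,14,14,15,23]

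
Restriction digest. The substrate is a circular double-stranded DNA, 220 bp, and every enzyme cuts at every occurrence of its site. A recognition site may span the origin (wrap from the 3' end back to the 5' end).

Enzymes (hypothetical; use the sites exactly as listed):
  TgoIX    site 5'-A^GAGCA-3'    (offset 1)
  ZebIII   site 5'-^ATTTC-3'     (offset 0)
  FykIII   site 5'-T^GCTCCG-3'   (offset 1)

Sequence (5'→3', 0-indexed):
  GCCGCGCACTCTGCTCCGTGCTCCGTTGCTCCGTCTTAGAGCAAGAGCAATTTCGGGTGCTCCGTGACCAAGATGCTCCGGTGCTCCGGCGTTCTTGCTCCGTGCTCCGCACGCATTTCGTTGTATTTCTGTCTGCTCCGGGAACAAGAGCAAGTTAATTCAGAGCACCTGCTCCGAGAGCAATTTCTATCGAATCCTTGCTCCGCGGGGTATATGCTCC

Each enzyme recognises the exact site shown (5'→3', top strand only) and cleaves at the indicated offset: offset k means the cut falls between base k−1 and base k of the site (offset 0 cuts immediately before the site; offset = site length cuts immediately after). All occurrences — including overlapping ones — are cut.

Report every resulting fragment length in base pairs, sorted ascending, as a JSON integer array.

Scan for sites:
  TgoIX (AGAGCA, off=1): starts [37, 43, 146, 161, 176] → cuts [38, 44, 147, 162, 177]
  ZebIII (ATTTC, off=0): starts [49, 114, 124, 182] → cuts [49, 114, 124, 182]
  FykIII (TGCTCCG, off=1): starts [11, 18, 26, 57, 73, 81, 95, 102, 133, 169, 198, 214] → cuts [12, 19, 27, 58, 74, 82, 96, 103, 134, 170, 199, 215]

All cut coordinates (distinct, sorted): [12, 19, 27, 38, 44, 49, 58, 74, 82, 96, 103, 114, 124, 134, 147, 162, 170, 177, 182, 199, 215]

Fragments:
  12→19: 7 bp
  19→27: 8 bp
  27→38: 11 bp
  38→44: 6 bp
  44→49: 5 bp
  49→58: 9 bp
  58→74: 16 bp
  74→82: 8 bp
  82→96: 14 bp
  96→103: 7 bp
  103→114: 11 bp
  114→124: 10 bp
  124→134: 10 bp
  134→147: 13 bp
  147→162: 15 bp
  162→170: 8 bp
  170→177: 7 bp
  177→182: 5 bp
  182→199: 17 bp
  199→215: 16 bp
  215→12 (wrap): 220-215+12 = 17 bp

[5,5,6,7,7,7,8,8,8,9,10,10,11,11,13,14,15,16,16,17,17]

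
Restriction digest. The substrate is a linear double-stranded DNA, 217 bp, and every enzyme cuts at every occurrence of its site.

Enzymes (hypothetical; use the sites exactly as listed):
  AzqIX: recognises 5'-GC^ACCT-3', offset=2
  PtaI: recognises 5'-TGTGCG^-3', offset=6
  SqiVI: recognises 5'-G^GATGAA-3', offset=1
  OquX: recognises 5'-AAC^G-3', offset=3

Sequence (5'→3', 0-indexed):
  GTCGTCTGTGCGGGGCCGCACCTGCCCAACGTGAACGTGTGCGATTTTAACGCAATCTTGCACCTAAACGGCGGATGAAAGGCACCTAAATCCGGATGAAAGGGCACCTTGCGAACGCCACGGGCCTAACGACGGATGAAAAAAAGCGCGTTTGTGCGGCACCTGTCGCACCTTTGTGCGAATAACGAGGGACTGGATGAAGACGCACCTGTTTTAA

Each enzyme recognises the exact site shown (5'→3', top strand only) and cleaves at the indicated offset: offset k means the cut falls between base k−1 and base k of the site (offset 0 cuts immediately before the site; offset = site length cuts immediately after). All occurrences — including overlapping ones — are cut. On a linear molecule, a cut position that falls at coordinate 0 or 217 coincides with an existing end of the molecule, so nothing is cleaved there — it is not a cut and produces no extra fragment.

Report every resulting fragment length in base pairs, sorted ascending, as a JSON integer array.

Site scan:
  AzqIX (GCACCT, off=2): starts [17, 59, 81, 103, 158, 167, 204] → cuts [19, 61, 83, 105, 160, 169, 206]
  PtaI (TGTGCG, off=6): starts [6, 37, 152, 174] → cuts [12, 43, 158, 180]
  SqiVI (GGATGAA, off=1): starts [72, 93, 133, 194] → cuts [73, 94, 134, 195]
  OquX (AACG, off=3): starts [27, 33, 48, 66, 113, 127, 183] → cuts [30, 36, 51, 69, 116, 130, 186]

All cut coordinates (distinct, sorted): [12, 19, 30, 36, 43, 51, 61, 69, 73, 83, 94, 105, 116, 130, 134, 158, 160, 169, 180, 186, 195, 206]

Fragment lengths:
  [0,12): 12 bp
  [12,19): 7 bp
  [19,30): 11 bp
  [30,36): 6 bp
  [36,43): 7 bp
  [43,51): 8 bp
  [51,61): 10 bp
  [61,69): 8 bp
  [69,73): 4 bp
  [73,83): 10 bp
  [83,94): 11 bp
  [94,105): 11 bp
  [105,116): 11 bp
  [116,130): 14 bp
  [130,134): 4 bp
  [134,158): 24 bp
  [158,160): 2 bp
  [160,169): 9 bp
  [169,180): 11 bp
  [180,186): 6 bp
  [186,195): 9 bp
  [195,206): 11 bp
  [206,217): 11 bp

[2,4,4,6,6,7,7,8,8,9,9,10,10,11,11,11,11,11,11,11,12,14,24]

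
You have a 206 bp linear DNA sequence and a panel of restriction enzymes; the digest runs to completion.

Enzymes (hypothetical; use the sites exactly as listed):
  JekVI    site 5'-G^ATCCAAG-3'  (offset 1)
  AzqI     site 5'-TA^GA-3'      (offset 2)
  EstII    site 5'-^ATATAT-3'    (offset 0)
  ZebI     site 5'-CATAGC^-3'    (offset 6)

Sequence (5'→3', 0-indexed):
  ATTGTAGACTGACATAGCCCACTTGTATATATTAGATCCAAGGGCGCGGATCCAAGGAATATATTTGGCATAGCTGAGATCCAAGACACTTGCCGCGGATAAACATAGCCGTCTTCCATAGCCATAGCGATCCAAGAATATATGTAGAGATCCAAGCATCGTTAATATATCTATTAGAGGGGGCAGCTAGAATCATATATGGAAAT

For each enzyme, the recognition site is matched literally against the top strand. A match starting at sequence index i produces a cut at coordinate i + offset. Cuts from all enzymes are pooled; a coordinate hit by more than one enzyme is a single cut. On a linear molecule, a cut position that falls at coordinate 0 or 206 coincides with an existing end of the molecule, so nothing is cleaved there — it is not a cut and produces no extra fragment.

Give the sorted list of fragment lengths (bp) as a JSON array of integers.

Scan for sites:
  JekVI GATCCAAG/1: at [34, 48, 77, 128, 148] ⇒ [35, 49, 78, 129, 149]
  AzqI TAGA/2: at [4, 32, 144, 174, 187] ⇒ [6, 34, 146, 176, 189]
  EstII ATATAT/0: at [26, 58, 137, 164, 194] ⇒ [26, 58, 137, 164, 194]
  ZebI CATAGC/6: at [12, 68, 103, 116, 122] ⇒ [18, 74, 109, 122, 128]

All cut coordinates (distinct, sorted): [6, 18, 26, 34, 35, 49, 58, 74, 78, 109, 122, 128, 129, 137, 146, 149, 164, 176, 189, 194]

Fragments:
  [0,6): 6 bp
  [6,18): 12 bp
  [18,26): 8 bp
  [26,34): 8 bp
  [34,35): 1 bp
  [35,49): 14 bp
  [49,58): 9 bp
  [58,74): 16 bp
  [74,78): 4 bp
  [78,109): 31 bp
  [109,122): 13 bp
  [122,128): 6 bp
  [128,129): 1 bp
  [129,137): 8 bp
  [137,146): 9 bp
  [146,149): 3 bp
  [149,164): 15 bp
  [164,176): 12 bp
  [176,189): 13 bp
  [189,194): 5 bp
  [194,206): 12 bp

[1,1,3,4,5,6,6,8,8,8,9,9,12,12,12,13,13,14,15,16,31]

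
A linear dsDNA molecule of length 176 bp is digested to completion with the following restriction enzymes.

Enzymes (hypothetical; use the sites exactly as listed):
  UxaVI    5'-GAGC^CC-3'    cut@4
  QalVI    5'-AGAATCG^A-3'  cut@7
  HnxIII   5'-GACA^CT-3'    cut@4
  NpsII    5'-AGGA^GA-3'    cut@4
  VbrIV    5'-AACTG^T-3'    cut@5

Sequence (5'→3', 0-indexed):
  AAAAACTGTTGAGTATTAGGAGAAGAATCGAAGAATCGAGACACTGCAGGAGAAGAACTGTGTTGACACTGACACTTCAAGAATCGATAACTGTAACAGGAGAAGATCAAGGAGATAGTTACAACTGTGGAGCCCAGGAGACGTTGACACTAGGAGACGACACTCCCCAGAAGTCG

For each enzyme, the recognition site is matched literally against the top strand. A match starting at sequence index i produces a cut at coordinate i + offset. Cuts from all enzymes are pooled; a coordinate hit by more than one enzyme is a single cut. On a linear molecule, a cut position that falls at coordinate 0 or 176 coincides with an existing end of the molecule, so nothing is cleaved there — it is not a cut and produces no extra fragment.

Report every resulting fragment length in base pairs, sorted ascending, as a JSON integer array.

Scan for sites:
  UxaVI GAGCCC/4: at [129] ⇒ [133]
  QalVI AGAATCGA/7: at [23, 31, 79] ⇒ [30, 38, 86]
  HnxIII GACACT/4: at [39, 64, 70, 145, 158] ⇒ [43, 68, 74, 149, 162]
  NpsII AGGAGA/4: at [17, 47, 97, 109, 135, 151] ⇒ [21, 51, 101, 113, 139, 155]
  VbrIV AACTGT/5: at [3, 55, 88, 122] ⇒ [8, 60, 93, 127]

All cut coordinates (distinct, sorted): [8, 21, 30, 38, 43, 51, 60, 68, 74, 86, 93, 101, 113, 127, 133, 139, 149, 155, 162]

Fragment lengths:
  [0,8): 8 bp
  [8,21): 13 bp
  [21,30): 9 bp
  [30,38): 8 bp
  [38,43): 5 bp
  [43,51): 8 bp
  [51,60): 9 bp
  [60,68): 8 bp
  [68,74): 6 bp
  [74,86): 12 bp
  [86,93): 7 bp
  [93,101): 8 bp
  [101,113): 12 bp
  [113,127): 14 bp
  [127,133): 6 bp
  [133,139): 6 bp
  [139,149): 10 bp
  [149,155): 6 bp
  [155,162): 7 bp
  [162,176): 14 bp

[5,6,6,6,6,7,7,8,8,8,8,8,9,9,10,12,12,13,14,14]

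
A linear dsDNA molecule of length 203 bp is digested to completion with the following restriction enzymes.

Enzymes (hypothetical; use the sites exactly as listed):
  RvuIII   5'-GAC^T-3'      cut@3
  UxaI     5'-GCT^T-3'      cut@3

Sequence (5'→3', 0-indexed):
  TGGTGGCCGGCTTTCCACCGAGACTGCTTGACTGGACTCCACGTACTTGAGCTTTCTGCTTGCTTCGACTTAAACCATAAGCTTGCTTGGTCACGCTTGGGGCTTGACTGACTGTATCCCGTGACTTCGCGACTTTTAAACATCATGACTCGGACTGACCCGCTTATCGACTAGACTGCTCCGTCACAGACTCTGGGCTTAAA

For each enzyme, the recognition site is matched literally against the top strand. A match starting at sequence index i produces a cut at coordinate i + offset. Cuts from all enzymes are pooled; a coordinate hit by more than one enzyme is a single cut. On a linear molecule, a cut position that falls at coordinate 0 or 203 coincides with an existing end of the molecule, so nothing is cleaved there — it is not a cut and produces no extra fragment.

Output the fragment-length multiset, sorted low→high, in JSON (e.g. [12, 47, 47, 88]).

Per-enzyme occurrences:
  RvuIII GACT/3: at [21, 29, 34, 66, 105, 109, 122, 130, 146, 152, 168, 173, 188] ⇒ [24, 32, 37, 69, 108, 112, 125, 133, 149, 155, 171, 176, 191]
  UxaI GCTT/3: at [9, 25, 50, 57, 61, 80, 84, 94, 101, 161, 196] ⇒ [12, 28, 53, 60, 64, 83, 87, 97, 104, 164, 199]

All cut coordinates (distinct, sorted): [12, 24, 28, 32, 37, 53, 60, 64, 69, 83, 87, 97, 104, 108, 112, 125, 133, 149, 155, 164, 171, 176, 191, 199]

Fragments:
  [0,12): 12 bp
  [12,24): 12 bp
  [24,28): 4 bp
  [28,32): 4 bp
  [32,37): 5 bp
  [37,53): 16 bp
  [53,60): 7 bp
  [60,64): 4 bp
  [64,69): 5 bp
  [69,83): 14 bp
  [83,87): 4 bp
  [87,97): 10 bp
  [97,104): 7 bp
  [104,108): 4 bp
  [108,112): 4 bp
  [112,125): 13 bp
  [125,133): 8 bp
  [133,149): 16 bp
  [149,155): 6 bp
  [155,164): 9 bp
  [164,171): 7 bp
  [171,176): 5 bp
  [176,191): 15 bp
  [191,199): 8 bp
  [199,203): 4 bp

[4,4,4,4,4,4,4,5,5,5,6,7,7,7,8,8,9,10,12,12,13,14,15,16,16]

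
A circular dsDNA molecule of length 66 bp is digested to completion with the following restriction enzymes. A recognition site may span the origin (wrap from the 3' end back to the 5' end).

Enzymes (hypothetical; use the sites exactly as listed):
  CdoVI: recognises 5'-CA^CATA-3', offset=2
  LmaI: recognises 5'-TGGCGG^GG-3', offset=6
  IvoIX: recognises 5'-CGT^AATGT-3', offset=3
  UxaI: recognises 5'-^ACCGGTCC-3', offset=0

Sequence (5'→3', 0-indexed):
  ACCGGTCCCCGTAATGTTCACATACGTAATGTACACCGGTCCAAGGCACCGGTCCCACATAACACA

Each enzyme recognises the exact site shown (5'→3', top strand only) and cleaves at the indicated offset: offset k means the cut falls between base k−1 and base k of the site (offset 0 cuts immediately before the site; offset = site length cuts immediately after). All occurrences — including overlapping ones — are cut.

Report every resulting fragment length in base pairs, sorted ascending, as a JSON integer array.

[7,7,8,9,10,12,13]

Scan for sites:
  CdoVI (CACATA, off=2): starts [18, 55] → cuts [20, 57]
  LmaI (TGGCGGGG, off=6): no sites
  IvoIX (CGTAATGT, off=3): starts [9, 24] → cuts [12, 27]
  UxaI (ACCGGTCC, off=0): starts [0, 34, 47] → cuts [0, 34, 47]

All cut coordinates (distinct, sorted): [0, 12, 20, 27, 34, 47, 57]

Fragment lengths:
  0→12: 12 bp
  12→20: 8 bp
  20→27: 7 bp
  27→34: 7 bp
  34→47: 13 bp
  47→57: 10 bp
  57→0 (wrap): 66-57+0 = 9 bp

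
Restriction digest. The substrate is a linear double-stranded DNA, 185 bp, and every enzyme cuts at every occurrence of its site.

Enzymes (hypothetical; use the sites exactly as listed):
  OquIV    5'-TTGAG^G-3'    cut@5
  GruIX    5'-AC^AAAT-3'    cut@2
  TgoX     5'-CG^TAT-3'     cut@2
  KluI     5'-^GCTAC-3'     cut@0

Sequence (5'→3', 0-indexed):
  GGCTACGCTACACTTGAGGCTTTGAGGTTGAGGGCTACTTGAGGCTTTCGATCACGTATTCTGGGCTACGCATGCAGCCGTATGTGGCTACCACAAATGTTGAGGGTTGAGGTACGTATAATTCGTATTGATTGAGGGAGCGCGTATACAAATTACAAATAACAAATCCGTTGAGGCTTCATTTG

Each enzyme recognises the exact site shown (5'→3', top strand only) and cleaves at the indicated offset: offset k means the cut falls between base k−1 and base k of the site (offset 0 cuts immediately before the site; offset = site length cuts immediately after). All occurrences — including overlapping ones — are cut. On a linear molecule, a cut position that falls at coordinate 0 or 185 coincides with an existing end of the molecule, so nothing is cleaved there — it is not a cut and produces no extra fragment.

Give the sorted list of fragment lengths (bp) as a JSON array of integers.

[1,1,5,5,5,6,6,7,7,7,8,8,8,8,9,10,10,10,11,12,12,13,16]

Per-enzyme occurrences:
  OquIV TTGAGG/5: at [13, 21, 27, 38, 99, 106, 131, 170] ⇒ [18, 26, 32, 43, 104, 111, 136, 175]
  GruIX ACAAAT/2: at [92, 147, 154, 161] ⇒ [94, 149, 156, 163]
  TgoX CGTAT/2: at [54, 78, 114, 123, 142] ⇒ [56, 80, 116, 125, 144]
  KluI GCTAC/0: at [1, 6, 33, 64, 86] ⇒ [1, 6, 33, 64, 86]

All cut coordinates (distinct, sorted): [1, 6, 18, 26, 32, 33, 43, 56, 64, 80, 86, 94, 104, 111, 116, 125, 136, 144, 149, 156, 163, 175]

Fragments:
  [0,1): 1 bp
  [1,6): 5 bp
  [6,18): 12 bp
  [18,26): 8 bp
  [26,32): 6 bp
  [32,33): 1 bp
  [33,43): 10 bp
  [43,56): 13 bp
  [56,64): 8 bp
  [64,80): 16 bp
  [80,86): 6 bp
  [86,94): 8 bp
  [94,104): 10 bp
  [104,111): 7 bp
  [111,116): 5 bp
  [116,125): 9 bp
  [125,136): 11 bp
  [136,144): 8 bp
  [144,149): 5 bp
  [149,156): 7 bp
  [156,163): 7 bp
  [163,175): 12 bp
  [175,185): 10 bp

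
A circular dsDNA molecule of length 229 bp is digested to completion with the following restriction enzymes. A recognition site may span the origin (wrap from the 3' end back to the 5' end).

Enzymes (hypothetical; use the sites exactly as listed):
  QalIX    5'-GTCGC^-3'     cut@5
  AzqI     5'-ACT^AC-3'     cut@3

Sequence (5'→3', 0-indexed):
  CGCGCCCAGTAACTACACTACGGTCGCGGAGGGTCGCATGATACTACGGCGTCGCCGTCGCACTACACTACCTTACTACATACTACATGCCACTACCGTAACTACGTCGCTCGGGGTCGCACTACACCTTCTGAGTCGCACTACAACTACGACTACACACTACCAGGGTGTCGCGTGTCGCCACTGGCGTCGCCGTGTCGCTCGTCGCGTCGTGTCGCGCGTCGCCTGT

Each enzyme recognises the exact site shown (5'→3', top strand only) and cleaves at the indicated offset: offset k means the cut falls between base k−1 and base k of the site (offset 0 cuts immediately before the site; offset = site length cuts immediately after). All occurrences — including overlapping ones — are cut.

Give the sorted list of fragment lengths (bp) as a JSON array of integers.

[3,3,3,5,5,6,6,6,7,7,7,7,7,7,7,8,8,8,8,9,10,10,10,10,10,11,12,13,16]

Per-enzyme occurrences:
  QalIX GTCGC/5: at [22, 32, 50, 56, 105, 115, 134, 169, 176, 188, 196, 203, 213, 220, 227] ⇒ [3, 27, 37, 55, 61, 110, 120, 139, 174, 181, 193, 201, 208, 218, 225]
  AzqI ACTAC/3: at [11, 16, 42, 61, 66, 74, 81, 91, 100, 120, 139, 145, 151, 158] ⇒ [14, 19, 45, 64, 69, 77, 84, 94, 103, 123, 142, 148, 154, 161]

Pooled cuts: [3, 14, 19, 27, 37, 45, 55, 61, 64, 69, 77, 84, 94, 103, 110, 120, 123, 139, 142, 148, 154, 161, 174, 181, 193, 201, 208, 218, 225]

Fragments:
  3→14: 11 bp
  14→19: 5 bp
  19→27: 8 bp
  27→37: 10 bp
  37→45: 8 bp
  45→55: 10 bp
  55→61: 6 bp
  61→64: 3 bp
  64→69: 5 bp
  69→77: 8 bp
  77→84: 7 bp
  84→94: 10 bp
  94→103: 9 bp
  103→110: 7 bp
  110→120: 10 bp
  120→123: 3 bp
  123→139: 16 bp
  139→142: 3 bp
  142→148: 6 bp
  148→154: 6 bp
  154→161: 7 bp
  161→174: 13 bp
  174→181: 7 bp
  181→193: 12 bp
  193→201: 8 bp
  201→208: 7 bp
  208→218: 10 bp
  218→225: 7 bp
  225→3 (wrap): 229-225+3 = 7 bp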